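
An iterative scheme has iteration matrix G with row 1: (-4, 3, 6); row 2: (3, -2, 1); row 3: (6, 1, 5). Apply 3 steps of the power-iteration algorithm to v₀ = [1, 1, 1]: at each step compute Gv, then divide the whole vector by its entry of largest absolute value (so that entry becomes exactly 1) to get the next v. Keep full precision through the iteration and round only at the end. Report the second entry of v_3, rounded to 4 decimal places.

0.2647

Gv0 = (5.00000, 2.00000, 12.00000); divide by 12.00000 → v1 = (0.41667, 0.16667, 1.00000)
Gv1 = (4.83333, 1.91667, 7.66667); divide by 7.66667 → v2 = (0.63043, 0.25000, 1.00000)
Gv2 = (4.22826, 2.39130, 9.03261); divide by 9.03261 → v3 = (0.46811, 0.26474, 1.00000)
Requested entry of v3: 220/831 = 0.2647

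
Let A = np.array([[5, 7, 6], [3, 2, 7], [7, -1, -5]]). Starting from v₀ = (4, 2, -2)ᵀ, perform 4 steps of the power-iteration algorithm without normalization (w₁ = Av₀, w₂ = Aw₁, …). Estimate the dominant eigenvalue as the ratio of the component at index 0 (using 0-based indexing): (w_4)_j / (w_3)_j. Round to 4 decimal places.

λ ≈ 11.1976

w1 = Av₀ = (5·4 + 7·2 + 6·(-2); 3·4 + 2·2 + 7·(-2); 7·4 + (-1)·2 + (-5)·(-2)) = (22, 2, 36)
w2 = Aw1 = (5·22 + 7·2 + 6·36; 3·22 + 2·2 + 7·36; 7·22 + (-1)·2 + (-5)·36) = (340, 322, -28)
w3 = Aw2 = (3786, 1468, 2198)
w4 = Aw3 = (42394, 29680, 14044)
Ratio at component: 42394 / 3786 = 11.1976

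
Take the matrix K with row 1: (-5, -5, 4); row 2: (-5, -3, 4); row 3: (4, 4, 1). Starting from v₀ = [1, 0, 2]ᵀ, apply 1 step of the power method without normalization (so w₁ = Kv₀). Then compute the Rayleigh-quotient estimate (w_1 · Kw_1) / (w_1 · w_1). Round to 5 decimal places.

3.00000

w1 = Kv₀ = ((-5)·1 + (-5)·0 + 4·2; (-5)·1 + (-3)·0 + 4·2; 4·1 + 4·0 + 1·2) = (3, 3, 6)
Kw1 = (-6, 0, 30)
w1·Kw1 = 3·(-6) + 3·0 + 6·30 = 162; w1·w1 = 3·3 + 3·3 + 6·6 = 54
λ ≈ 162/54 = 3.00000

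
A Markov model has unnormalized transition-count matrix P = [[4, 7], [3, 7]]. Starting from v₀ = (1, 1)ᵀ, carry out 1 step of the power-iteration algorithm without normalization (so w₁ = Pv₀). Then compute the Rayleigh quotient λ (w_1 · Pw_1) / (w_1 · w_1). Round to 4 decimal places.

w1 = Pv₀ = (4·1 + 7·1; 3·1 + 7·1) = (11, 10)
Pw1 = (114, 103)
w1·Pw1 = 11·114 + 10·103 = 2284; w1·w1 = 11·11 + 10·10 = 221
λ ≈ 2284/221 = 10.3348

λ ≈ 10.3348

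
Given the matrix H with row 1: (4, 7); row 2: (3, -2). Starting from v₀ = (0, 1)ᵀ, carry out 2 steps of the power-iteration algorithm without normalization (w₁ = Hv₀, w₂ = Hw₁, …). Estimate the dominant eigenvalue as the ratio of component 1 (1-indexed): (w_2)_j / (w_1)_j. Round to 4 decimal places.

w1 = Hv₀ = (4·0 + 7·1; 3·0 + (-2)·1) = (7, -2)
w2 = Hw1 = (4·7 + 7·(-2); 3·7 + (-2)·(-2)) = (14, 25)
Ratio at component: 14 / 7 = 2.0000

2.0000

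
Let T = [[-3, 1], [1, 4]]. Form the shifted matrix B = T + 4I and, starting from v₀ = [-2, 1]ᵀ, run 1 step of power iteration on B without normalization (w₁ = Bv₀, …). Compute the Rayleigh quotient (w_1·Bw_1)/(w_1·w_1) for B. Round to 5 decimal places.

μ ≈ 7.48649

B = T + 4I has rows (1, 1); (1, 8)
w1 = Bv₀ = (-1, 6)
Bw1 = (5, 47)
w1·Bw1 = 277; w1·w1 = 37; μ ≈ 277/37 = 7.48649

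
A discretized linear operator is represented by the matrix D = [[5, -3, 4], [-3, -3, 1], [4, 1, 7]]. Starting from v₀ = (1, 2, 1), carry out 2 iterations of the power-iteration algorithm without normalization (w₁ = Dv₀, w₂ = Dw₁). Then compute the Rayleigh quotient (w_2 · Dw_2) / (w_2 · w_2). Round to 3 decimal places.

λ ≈ 8.923

w1 = Dv₀ = (5·1 + (-3)·2 + 4·1; (-3)·1 + (-3)·2 + 1·1; 4·1 + 1·2 + 7·1) = (3, -8, 13)
w2 = Dw1 = (5·3 + (-3)·(-8) + 4·13; (-3)·3 + (-3)·(-8) + 1·13; 4·3 + 1·(-8) + 7·13) = (91, 28, 95)
Dw2 = (751, -262, 1057)
w2·Dw2 = 91·751 + 28·(-262) + 95·1057 = 161420; w2·w2 = 91·91 + 28·28 + 95·95 = 18090
λ ≈ 161420/18090 = 8.923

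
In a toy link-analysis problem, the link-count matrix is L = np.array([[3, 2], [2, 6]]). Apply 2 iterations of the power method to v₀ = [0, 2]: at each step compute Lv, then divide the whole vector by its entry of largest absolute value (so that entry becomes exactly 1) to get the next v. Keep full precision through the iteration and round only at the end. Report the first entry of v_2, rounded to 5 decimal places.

Lv0 = (4.000000, 12.000000); divide by 12.000000 → v1 = (0.333333, 1.000000)
Lv1 = (3.000000, 6.666667); divide by 6.666667 → v2 = (0.450000, 1.000000)
Requested entry of v2: 36/80 = 0.45000

0.45000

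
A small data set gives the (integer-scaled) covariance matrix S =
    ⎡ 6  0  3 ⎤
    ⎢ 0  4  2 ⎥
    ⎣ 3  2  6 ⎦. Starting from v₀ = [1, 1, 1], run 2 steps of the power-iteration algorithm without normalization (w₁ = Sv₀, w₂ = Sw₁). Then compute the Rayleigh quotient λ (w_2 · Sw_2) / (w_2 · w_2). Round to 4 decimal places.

9.3751

w1 = Sv₀ = (9, 6, 11)
w2 = Sw1 = (87, 46, 105)
Sw2 = (837, 394, 983)
w2·Sw2 = 87·837 + 46·394 + 105·983 = 194158; w2·w2 = 87·87 + 46·46 + 105·105 = 20710
λ ≈ 194158/20710 = 9.3751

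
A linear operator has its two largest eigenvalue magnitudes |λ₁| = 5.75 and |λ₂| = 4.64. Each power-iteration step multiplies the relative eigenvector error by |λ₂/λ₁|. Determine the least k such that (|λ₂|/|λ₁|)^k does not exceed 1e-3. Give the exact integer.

33

|λ₂/λ₁| = 4.64/5.75 = 0.80696
Need k ≥ ln(1e-3) / ln(0.80696) = -6.9078 / -0.2145 ≈ 32.206
Smallest integer k satisfying the bound: 33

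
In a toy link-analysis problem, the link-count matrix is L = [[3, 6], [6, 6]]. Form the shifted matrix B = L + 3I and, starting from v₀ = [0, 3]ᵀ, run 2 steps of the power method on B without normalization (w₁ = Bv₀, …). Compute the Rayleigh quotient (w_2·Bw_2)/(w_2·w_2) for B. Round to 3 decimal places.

B = L + 3I has rows (6, 6); (6, 9)
w1 = Bv₀ = (18, 27)
w2 = Bw1 = (270, 351)
Bw2 = (3726, 4779)
w2·Bw2 = 2683449; w2·w2 = 196101; μ ≈ 2683449/196101 = 13.684

μ ≈ 13.684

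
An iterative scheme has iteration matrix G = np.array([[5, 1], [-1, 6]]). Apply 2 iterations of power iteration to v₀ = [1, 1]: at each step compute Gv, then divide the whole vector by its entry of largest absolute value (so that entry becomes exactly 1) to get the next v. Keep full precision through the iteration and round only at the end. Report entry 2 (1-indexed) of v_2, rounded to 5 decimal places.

0.68571

Gv0 = (6.000000, 5.000000); divide by 6.000000 → v1 = (1.000000, 0.833333)
Gv1 = (5.833333, 4.000000); divide by 5.833333 → v2 = (1.000000, 0.685714)
Requested entry of v2: 24/35 = 0.68571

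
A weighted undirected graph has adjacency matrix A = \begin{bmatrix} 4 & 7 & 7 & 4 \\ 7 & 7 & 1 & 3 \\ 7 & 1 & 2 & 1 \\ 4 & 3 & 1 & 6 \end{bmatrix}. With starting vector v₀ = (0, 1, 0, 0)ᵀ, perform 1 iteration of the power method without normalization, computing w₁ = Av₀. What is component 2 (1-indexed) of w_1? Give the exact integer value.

7

w1 = Av₀ = (7, 7, 1, 3)
The requested component of w1 is 7.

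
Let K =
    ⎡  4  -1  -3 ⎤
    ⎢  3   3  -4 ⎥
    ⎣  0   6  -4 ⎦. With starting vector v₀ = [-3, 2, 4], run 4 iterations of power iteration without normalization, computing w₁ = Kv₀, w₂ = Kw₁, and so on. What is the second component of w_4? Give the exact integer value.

1099

w1 = Kv₀ = (-26, -19, -4)
w2 = Kw1 = (-73, -119, -98)
w3 = Kw2 = (121, -184, -322)
w4 = Kw3 = (1634, 1099, 184)
The requested component of w4 is 1099.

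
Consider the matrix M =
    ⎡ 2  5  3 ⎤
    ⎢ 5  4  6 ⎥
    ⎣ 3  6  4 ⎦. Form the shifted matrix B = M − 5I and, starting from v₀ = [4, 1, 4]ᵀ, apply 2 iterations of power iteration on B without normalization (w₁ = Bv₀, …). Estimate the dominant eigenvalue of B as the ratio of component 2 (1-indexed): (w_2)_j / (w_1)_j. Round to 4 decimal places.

μ ≈ 1.5349

B = M − 5I has rows (-3, 5, 3); (5, -1, 6); (3, 6, -1)
w1 = Bv₀ = ((-3)·4 + 5·1 + 3·4; 5·4 + (-1)·1 + 6·4; 3·4 + 6·1 + (-1)·4) = (5, 43, 14)
w2 = Bw1 = ((-3)·5 + 5·43 + 3·14; 5·5 + (-1)·43 + 6·14; 3·5 + 6·43 + (-1)·14) = (242, 66, 259)
Ratio: 66/43 = 1.5349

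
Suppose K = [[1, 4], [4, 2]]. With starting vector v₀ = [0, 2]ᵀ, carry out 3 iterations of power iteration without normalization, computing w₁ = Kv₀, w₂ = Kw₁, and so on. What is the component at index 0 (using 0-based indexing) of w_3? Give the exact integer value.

184

w1 = Kv₀ = (8, 4)
w2 = Kw1 = (24, 40)
w3 = Kw2 = (184, 176)
The requested component of w3 is 184.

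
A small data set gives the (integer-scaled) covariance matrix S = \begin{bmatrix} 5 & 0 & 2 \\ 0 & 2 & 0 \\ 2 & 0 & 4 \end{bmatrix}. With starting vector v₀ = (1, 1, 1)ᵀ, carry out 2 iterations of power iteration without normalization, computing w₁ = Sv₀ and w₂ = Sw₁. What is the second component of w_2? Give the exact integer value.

w1 = Sv₀ = (5·1 + 0·1 + 2·1; 0·1 + 2·1 + 0·1; 2·1 + 0·1 + 4·1) = (7, 2, 6)
w2 = Sw1 = (5·7 + 0·2 + 2·6; 0·7 + 2·2 + 0·6; 2·7 + 0·2 + 4·6) = (47, 4, 38)
The requested component of w2 is 4.

4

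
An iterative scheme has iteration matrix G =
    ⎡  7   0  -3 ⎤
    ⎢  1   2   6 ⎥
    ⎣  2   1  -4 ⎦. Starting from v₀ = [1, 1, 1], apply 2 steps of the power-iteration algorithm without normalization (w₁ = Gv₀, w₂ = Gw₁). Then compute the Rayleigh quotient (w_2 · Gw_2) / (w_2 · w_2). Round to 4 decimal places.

4.6273

w1 = Gv₀ = (7·1 + 0·1 + (-3)·1; 1·1 + 2·1 + 6·1; 2·1 + 1·1 + (-4)·1) = (4, 9, -1)
w2 = Gw1 = (7·4 + 0·9 + (-3)·(-1); 1·4 + 2·9 + 6·(-1); 2·4 + 1·9 + (-4)·(-1)) = (31, 16, 21)
Gw2 = (154, 189, -6)
w2·Gw2 = 31·154 + 16·189 + 21·(-6) = 7672; w2·w2 = 31·31 + 16·16 + 21·21 = 1658
λ ≈ 7672/1658 = 4.6273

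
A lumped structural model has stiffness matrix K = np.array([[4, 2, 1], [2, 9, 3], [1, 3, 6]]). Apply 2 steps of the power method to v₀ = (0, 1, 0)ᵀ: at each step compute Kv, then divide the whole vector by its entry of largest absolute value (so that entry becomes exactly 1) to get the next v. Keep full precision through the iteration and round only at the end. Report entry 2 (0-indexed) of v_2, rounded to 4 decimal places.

0.5000

Kv0 = (2.00000, 9.00000, 3.00000); divide by 9.00000 → v1 = (0.22222, 1.00000, 0.33333)
Kv1 = (3.22222, 10.44444, 5.22222); divide by 10.44444 → v2 = (0.30851, 1.00000, 0.50000)
Requested entry of v2: 47/94 = 0.5000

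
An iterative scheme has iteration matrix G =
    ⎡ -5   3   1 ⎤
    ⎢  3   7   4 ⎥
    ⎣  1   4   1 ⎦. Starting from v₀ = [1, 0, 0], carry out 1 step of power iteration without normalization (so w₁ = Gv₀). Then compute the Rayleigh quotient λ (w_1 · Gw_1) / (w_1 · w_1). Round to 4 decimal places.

-3.9143

w1 = Gv₀ = (-5, 3, 1)
Gw1 = (35, 10, 8)
w1·Gw1 = (-5)·35 + 3·10 + 1·8 = -137; w1·w1 = (-5)·(-5) + 3·3 + 1·1 = 35
λ ≈ -137/35 = -3.9143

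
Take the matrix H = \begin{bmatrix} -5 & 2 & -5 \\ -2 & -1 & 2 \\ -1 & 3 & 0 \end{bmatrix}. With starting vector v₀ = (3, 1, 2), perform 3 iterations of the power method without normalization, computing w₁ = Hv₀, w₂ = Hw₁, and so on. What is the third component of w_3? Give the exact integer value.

w1 = Hv₀ = ((-5)·3 + 2·1 + (-5)·2; (-2)·3 + (-1)·1 + 2·2; (-1)·3 + 3·1 + 0·2) = (-23, -3, 0)
w2 = Hw1 = ((-5)·(-23) + 2·(-3) + (-5)·0; (-2)·(-23) + (-1)·(-3) + 2·0; (-1)·(-23) + 3·(-3) + 0·0) = (109, 49, 14)
w3 = Hw2 = (-517, -239, 38)
The requested component of w3 is 38.

38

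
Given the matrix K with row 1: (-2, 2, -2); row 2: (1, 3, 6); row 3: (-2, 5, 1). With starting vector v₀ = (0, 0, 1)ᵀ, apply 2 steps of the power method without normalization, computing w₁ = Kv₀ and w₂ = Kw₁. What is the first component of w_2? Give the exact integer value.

14

w1 = Kv₀ = (-2, 6, 1)
w2 = Kw1 = (14, 22, 35)
The requested component of w2 is 14.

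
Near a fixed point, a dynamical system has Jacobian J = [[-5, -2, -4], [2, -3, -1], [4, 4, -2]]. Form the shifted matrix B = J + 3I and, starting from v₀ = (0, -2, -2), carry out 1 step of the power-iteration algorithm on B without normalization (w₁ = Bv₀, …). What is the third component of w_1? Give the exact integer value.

-10

B = J + 3I has rows (-2, -2, -4); (2, 0, -1); (4, 4, 1)
w1 = Bv₀ = ((-2)·0 + (-2)·(-2) + (-4)·(-2); 2·0 + 0·(-2) + (-1)·(-2); 4·0 + 4·(-2) + 1·(-2)) = (12, 2, -10)
Requested component of w1: -10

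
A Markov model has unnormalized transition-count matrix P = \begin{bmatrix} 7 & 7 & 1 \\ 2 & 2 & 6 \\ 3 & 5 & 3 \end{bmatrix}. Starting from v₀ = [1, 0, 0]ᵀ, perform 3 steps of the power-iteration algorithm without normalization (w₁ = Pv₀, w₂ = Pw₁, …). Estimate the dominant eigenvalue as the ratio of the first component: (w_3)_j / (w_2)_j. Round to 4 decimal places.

11.4242

w1 = Pv₀ = (7·1 + 7·0 + 1·0; 2·1 + 2·0 + 6·0; 3·1 + 5·0 + 3·0) = (7, 2, 3)
w2 = Pw1 = (7·7 + 7·2 + 1·3; 2·7 + 2·2 + 6·3; 3·7 + 5·2 + 3·3) = (66, 36, 40)
w3 = Pw2 = (754, 444, 498)
Ratio at component: 754 / 66 = 11.4242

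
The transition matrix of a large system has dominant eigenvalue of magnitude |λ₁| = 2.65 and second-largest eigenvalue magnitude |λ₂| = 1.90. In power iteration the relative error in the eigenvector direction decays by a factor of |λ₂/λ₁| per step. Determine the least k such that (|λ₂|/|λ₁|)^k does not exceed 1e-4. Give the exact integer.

28

|λ₂/λ₁| = 1.90/2.65 = 0.71698
Need k ≥ ln(1e-4) / ln(0.71698) = -9.2103 / -0.3327 ≈ 27.683
Smallest integer k satisfying the bound: 28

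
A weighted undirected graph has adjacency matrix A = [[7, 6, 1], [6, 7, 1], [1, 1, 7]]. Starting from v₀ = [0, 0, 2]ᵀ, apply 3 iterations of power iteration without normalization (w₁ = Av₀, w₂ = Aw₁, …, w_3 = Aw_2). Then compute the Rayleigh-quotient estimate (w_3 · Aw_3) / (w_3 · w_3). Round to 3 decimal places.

w1 = Av₀ = (2, 2, 14)
w2 = Aw1 = (40, 40, 102)
w3 = Aw2 = (622, 622, 794)
Aw3 = (8880, 8880, 6802)
w3·Aw3 = 622·8880 + 622·8880 + 794·6802 = 16447508; w3·w3 = 622·622 + 622·622 + 794·794 = 1404204
λ ≈ 16447508/1404204 = 11.713

11.713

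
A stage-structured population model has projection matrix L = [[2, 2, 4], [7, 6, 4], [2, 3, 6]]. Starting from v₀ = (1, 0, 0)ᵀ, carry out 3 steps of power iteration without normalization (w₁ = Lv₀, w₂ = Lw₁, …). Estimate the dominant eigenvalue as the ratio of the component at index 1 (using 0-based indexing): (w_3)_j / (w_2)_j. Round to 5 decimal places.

11.15625

w1 = Lv₀ = (2, 7, 2)
w2 = Lw1 = (26, 64, 37)
w3 = Lw2 = (328, 714, 466)
Ratio at component: 714 / 64 = 11.15625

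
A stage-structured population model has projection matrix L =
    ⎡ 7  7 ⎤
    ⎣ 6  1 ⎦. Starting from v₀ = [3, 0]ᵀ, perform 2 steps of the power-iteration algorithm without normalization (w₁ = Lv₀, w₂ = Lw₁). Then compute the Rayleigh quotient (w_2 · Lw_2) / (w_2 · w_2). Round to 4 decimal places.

11.0586

w1 = Lv₀ = (21, 18)
w2 = Lw1 = (273, 144)
Lw2 = (2919, 1782)
w2·Lw2 = 273·2919 + 144·1782 = 1053495; w2·w2 = 273·273 + 144·144 = 95265
λ ≈ 1053495/95265 = 11.0586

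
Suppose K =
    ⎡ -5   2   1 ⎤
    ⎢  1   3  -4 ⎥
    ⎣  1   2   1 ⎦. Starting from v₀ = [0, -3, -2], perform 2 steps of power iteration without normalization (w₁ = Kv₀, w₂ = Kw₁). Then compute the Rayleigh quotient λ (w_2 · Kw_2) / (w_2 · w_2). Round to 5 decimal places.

-0.77297

w1 = Kv₀ = (-8, -1, -8)
w2 = Kw1 = (30, 21, -18)
Kw2 = (-126, 165, 54)
w2·Kw2 = 30·(-126) + 21·165 + (-18)·54 = -1287; w2·w2 = 30·30 + 21·21 + (-18)·(-18) = 1665
λ ≈ -1287/1665 = -0.77297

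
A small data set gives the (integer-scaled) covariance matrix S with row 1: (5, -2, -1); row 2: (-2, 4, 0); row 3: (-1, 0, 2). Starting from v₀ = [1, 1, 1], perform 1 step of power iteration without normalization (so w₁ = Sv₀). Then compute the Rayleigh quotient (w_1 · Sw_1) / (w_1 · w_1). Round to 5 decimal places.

w1 = Sv₀ = (2, 2, 1)
Sw1 = (5, 4, 0)
w1·Sw1 = 2·5 + 2·4 + 1·0 = 18; w1·w1 = 2·2 + 2·2 + 1·1 = 9
λ ≈ 18/9 = 2.00000

λ ≈ 2.00000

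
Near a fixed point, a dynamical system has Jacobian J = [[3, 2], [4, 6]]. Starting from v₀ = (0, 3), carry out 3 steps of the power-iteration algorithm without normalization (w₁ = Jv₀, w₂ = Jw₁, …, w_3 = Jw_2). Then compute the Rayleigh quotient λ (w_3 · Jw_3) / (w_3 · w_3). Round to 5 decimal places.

w1 = Jv₀ = (6, 18)
w2 = Jw1 = (54, 132)
w3 = Jw2 = (426, 1008)
Jw3 = (3294, 7752)
w3·Jw3 = 426·3294 + 1008·7752 = 9217260; w3·w3 = 426·426 + 1008·1008 = 1197540
λ ≈ 9217260/1197540 = 7.69683

λ ≈ 7.69683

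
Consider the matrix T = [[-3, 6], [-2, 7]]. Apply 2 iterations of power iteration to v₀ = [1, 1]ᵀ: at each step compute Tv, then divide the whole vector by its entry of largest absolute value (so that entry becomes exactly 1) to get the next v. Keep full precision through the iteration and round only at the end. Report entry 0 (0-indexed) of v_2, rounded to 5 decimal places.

0.72414

Tv0 = (3.000000, 5.000000); divide by 5.000000 → v1 = (0.600000, 1.000000)
Tv1 = (4.200000, 5.800000); divide by 5.800000 → v2 = (0.724138, 1.000000)
Requested entry of v2: 21/29 = 0.72414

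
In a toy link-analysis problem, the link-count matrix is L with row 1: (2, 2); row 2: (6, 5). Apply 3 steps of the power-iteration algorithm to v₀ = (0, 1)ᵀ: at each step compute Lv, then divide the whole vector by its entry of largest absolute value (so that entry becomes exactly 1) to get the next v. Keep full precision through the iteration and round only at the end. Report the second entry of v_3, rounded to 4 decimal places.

Lv0 = (2.00000, 5.00000); divide by 5.00000 → v1 = (0.40000, 1.00000)
Lv1 = (2.80000, 7.40000); divide by 7.40000 → v2 = (0.37838, 1.00000)
Lv2 = (2.75676, 7.27027); divide by 7.27027 → v3 = (0.37918, 1.00000)
Requested entry of v3: 269/269 = 1.0000

1.0000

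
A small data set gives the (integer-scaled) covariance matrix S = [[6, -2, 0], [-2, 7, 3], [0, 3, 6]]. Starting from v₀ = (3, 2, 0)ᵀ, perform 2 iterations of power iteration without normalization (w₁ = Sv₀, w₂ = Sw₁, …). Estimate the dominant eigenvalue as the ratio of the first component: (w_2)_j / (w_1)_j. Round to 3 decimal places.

w1 = Sv₀ = (14, 8, 6)
w2 = Sw1 = (68, 46, 60)
Ratio at component: 68 / 14 = 4.857

4.857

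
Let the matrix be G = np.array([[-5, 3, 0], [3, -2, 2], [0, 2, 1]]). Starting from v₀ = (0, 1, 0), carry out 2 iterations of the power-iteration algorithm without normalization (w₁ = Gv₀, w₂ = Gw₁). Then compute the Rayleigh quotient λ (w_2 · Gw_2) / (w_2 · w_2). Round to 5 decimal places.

λ ≈ -6.88965

w1 = Gv₀ = (3, -2, 2)
w2 = Gw1 = (-21, 17, -2)
Gw2 = (156, -101, 32)
w2·Gw2 = (-21)·156 + 17·(-101) + (-2)·32 = -5057; w2·w2 = (-21)·(-21) + 17·17 + (-2)·(-2) = 734
λ ≈ -5057/734 = -6.88965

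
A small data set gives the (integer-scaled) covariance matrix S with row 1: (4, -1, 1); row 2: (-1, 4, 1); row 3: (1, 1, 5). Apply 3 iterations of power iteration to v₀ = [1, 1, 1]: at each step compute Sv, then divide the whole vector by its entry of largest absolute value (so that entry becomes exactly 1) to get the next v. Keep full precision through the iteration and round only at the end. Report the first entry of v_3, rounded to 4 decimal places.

0.3953

Sv0 = (4.00000, 4.00000, 7.00000); divide by 7.00000 → v1 = (0.57143, 0.57143, 1.00000)
Sv1 = (2.71429, 2.71429, 6.14286); divide by 6.14286 → v2 = (0.44186, 0.44186, 1.00000)
Sv2 = (2.32558, 2.32558, 5.88372); divide by 5.88372 → v3 = (0.39526, 0.39526, 1.00000)
Requested entry of v3: 100/253 = 0.3953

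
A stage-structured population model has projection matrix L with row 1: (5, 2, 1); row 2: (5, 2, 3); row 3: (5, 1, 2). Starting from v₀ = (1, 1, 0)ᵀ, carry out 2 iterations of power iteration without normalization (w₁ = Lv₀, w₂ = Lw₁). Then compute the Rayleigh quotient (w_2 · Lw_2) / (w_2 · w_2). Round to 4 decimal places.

8.4393

w1 = Lv₀ = (5·1 + 2·1 + 1·0; 5·1 + 2·1 + 3·0; 5·1 + 1·1 + 2·0) = (7, 7, 6)
w2 = Lw1 = (5·7 + 2·7 + 1·6; 5·7 + 2·7 + 3·6; 5·7 + 1·7 + 2·6) = (55, 67, 54)
Lw2 = (463, 571, 450)
w2·Lw2 = 55·463 + 67·571 + 54·450 = 88022; w2·w2 = 55·55 + 67·67 + 54·54 = 10430
λ ≈ 88022/10430 = 8.4393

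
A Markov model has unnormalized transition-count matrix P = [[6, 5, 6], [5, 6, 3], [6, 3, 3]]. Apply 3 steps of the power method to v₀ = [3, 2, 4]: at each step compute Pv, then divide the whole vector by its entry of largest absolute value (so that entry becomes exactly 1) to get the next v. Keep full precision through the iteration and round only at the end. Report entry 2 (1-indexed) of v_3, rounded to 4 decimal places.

0.8361

Pv0 = (52.00000, 39.00000, 36.00000); divide by 52.00000 → v1 = (1.00000, 0.75000, 0.69231)
Pv1 = (13.90385, 11.57692, 10.32692); divide by 13.90385 → v2 = (1.00000, 0.83264, 0.74274)
Pv2 = (14.61964, 12.22407, 10.72614); divide by 14.61964 → v3 = (1.00000, 0.83614, 0.73368)
Requested entry of v3: 8838/10570 = 0.8361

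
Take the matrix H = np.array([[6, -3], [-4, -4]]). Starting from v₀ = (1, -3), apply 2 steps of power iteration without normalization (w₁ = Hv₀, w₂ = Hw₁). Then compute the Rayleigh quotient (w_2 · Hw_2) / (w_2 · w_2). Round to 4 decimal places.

w1 = Hv₀ = (6·1 + (-3)·(-3); (-4)·1 + (-4)·(-3)) = (15, 8)
w2 = Hw1 = (6·15 + (-3)·8; (-4)·15 + (-4)·8) = (66, -92)
Hw2 = (672, 104)
w2·Hw2 = 66·672 + (-92)·104 = 34784; w2·w2 = 66·66 + (-92)·(-92) = 12820
λ ≈ 34784/12820 = 2.7133

2.7133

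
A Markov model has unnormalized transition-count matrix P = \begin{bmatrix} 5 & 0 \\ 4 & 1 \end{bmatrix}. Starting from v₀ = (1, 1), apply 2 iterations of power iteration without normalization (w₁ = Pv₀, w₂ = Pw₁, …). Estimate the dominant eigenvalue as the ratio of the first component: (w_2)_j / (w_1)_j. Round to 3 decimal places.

w1 = Pv₀ = (5, 5)
w2 = Pw1 = (25, 25)
Ratio at component: 25 / 5 = 5.000

5.000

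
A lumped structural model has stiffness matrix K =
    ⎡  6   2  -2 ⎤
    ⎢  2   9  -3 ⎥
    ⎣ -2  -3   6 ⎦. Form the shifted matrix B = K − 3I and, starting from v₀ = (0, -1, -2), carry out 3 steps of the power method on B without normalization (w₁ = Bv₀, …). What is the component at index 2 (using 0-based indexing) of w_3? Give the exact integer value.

-102

B = K − 3I has rows (3, 2, -2); (2, 6, -3); (-2, -3, 3)
w1 = Bv₀ = (3·0 + 2·(-1) + (-2)·(-2); 2·0 + 6·(-1) + (-3)·(-2); (-2)·0 + (-3)·(-1) + 3·(-2)) = (2, 0, -3)
w2 = Bw1 = (3·2 + 2·0 + (-2)·(-3); 2·2 + 6·0 + (-3)·(-3); (-2)·2 + (-3)·0 + 3·(-3)) = (12, 13, -13)
w3 = Bw2 = (88, 141, -102)
Requested component of w3: -102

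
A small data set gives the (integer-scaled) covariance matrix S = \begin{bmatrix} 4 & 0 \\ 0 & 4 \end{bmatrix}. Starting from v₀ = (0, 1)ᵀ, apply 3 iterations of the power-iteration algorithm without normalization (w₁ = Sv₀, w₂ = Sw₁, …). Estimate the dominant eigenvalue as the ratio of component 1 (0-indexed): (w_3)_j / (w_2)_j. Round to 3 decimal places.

4.000

w1 = Sv₀ = (4·0 + 0·1; 0·0 + 4·1) = (0, 4)
w2 = Sw1 = (4·0 + 0·4; 0·0 + 4·4) = (0, 16)
w3 = Sw2 = (0, 64)
Ratio at component: 64 / 16 = 4.000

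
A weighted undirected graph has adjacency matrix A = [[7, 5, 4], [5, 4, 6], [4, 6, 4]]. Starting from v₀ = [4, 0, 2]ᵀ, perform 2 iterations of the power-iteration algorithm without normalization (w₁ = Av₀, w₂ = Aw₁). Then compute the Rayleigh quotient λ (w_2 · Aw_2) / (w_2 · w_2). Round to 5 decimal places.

λ ≈ 15.04662

w1 = Av₀ = (7·4 + 5·0 + 4·2; 5·4 + 4·0 + 6·2; 4·4 + 6·0 + 4·2) = (36, 32, 24)
w2 = Aw1 = (7·36 + 5·32 + 4·24; 5·36 + 4·32 + 6·24; 4·36 + 6·32 + 4·24) = (508, 452, 432)
Aw2 = (7544, 6940, 6472)
w2·Aw2 = 508·7544 + 452·6940 + 432·6472 = 9765136; w2·w2 = 508·508 + 452·452 + 432·432 = 648992
λ ≈ 9765136/648992 = 15.04662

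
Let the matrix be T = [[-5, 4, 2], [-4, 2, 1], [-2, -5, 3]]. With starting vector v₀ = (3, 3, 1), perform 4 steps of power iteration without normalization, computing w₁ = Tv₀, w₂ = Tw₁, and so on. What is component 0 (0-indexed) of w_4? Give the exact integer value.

w1 = Tv₀ = (-1, -5, -18)
w2 = Tw1 = (-51, -24, -27)
w3 = Tw2 = (105, 129, 141)
w4 = Tw3 = (273, -21, -432)
The requested component of w4 is 273.

273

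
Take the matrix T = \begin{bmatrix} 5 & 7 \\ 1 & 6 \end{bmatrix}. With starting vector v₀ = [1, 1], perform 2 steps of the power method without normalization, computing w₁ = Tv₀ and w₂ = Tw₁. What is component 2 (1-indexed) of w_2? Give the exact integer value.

w1 = Tv₀ = (12, 7)
w2 = Tw1 = (109, 54)
The requested component of w2 is 54.

54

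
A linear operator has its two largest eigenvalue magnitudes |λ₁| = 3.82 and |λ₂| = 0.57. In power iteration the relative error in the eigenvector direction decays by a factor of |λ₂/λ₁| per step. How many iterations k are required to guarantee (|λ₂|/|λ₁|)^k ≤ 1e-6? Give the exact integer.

|λ₂/λ₁| = 0.57/3.82 = 0.14921
Need k ≥ ln(1e-6) / ln(0.14921) = -13.8155 / -1.9024 ≈ 7.262
Smallest integer k satisfying the bound: 8

8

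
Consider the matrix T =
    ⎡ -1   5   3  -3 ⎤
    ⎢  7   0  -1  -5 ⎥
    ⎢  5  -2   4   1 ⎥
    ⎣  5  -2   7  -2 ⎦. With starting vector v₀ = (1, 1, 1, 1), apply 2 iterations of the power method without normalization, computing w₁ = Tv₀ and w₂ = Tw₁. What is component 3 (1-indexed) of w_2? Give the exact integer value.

58

w1 = Tv₀ = (4, 1, 8, 8)
w2 = Tw1 = (1, -20, 58, 58)
The requested component of w2 is 58.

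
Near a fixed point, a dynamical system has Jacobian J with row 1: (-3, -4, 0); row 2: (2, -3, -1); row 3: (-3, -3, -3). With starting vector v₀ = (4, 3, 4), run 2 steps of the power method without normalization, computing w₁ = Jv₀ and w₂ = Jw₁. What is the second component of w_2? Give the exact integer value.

w1 = Jv₀ = (-24, -5, -33)
w2 = Jw1 = (92, 0, 186)
The requested component of w2 is 0.

0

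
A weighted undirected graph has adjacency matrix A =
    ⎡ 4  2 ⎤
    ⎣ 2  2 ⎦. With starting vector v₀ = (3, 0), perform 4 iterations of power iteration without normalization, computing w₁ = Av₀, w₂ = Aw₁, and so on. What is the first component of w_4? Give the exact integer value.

1632

w1 = Av₀ = (4·3 + 2·0; 2·3 + 2·0) = (12, 6)
w2 = Aw1 = (4·12 + 2·6; 2·12 + 2·6) = (60, 36)
w3 = Aw2 = (312, 192)
w4 = Aw3 = (1632, 1008)
The requested component of w4 is 1632.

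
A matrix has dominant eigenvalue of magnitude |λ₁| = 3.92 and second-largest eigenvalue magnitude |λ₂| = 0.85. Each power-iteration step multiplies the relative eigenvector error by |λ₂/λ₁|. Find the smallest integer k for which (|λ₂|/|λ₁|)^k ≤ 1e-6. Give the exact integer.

|λ₂/λ₁| = 0.85/3.92 = 0.21684
Need k ≥ ln(1e-6) / ln(0.21684) = -13.8155 / -1.5286 ≈ 9.038
Smallest integer k satisfying the bound: 10

10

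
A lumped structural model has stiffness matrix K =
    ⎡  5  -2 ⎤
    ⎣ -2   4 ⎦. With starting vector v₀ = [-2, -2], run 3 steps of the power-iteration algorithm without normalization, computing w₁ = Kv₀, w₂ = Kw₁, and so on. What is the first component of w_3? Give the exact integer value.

-102

w1 = Kv₀ = (5·(-2) + (-2)·(-2); (-2)·(-2) + 4·(-2)) = (-6, -4)
w2 = Kw1 = (5·(-6) + (-2)·(-4); (-2)·(-6) + 4·(-4)) = (-22, -4)
w3 = Kw2 = (-102, 28)
The requested component of w3 is -102.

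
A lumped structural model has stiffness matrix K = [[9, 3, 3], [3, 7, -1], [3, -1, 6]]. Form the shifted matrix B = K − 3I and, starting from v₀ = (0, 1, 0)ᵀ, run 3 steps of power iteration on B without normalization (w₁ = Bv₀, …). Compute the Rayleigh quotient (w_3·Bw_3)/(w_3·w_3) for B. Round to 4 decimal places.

B = K − 3I has rows (6, 3, 3); (3, 4, -1); (3, -1, 3)
w1 = Bv₀ = (3, 4, -1)
w2 = Bw1 = (27, 26, 2)
w3 = Bw2 = (246, 183, 61)
Bw3 = (2208, 1409, 738)
w3·Bw3 = 846033; w3·w3 = 97726; μ ≈ 846033/97726 = 8.6572

μ ≈ 8.6572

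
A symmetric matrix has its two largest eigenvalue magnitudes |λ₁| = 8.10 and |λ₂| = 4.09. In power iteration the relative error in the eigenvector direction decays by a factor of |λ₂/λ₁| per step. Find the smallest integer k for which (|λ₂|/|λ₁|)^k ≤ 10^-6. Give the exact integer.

21

|λ₂/λ₁| = 4.09/8.10 = 0.50494
Need k ≥ ln(10^-6) / ln(0.50494) = -13.8155 / -0.6833 ≈ 20.218
Smallest integer k satisfying the bound: 21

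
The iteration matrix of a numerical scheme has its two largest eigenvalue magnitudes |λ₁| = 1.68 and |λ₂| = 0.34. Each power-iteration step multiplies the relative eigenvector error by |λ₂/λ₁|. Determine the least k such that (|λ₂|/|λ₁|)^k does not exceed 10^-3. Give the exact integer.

|λ₂/λ₁| = 0.34/1.68 = 0.20238
Need k ≥ ln(10^-3) / ln(0.20238) = -6.9078 / -1.5976 ≈ 4.324
Smallest integer k satisfying the bound: 5

5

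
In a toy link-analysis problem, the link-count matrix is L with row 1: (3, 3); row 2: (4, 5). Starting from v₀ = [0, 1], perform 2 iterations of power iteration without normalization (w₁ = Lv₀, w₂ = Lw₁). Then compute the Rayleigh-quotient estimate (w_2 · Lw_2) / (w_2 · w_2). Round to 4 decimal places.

w1 = Lv₀ = (3, 5)
w2 = Lw1 = (24, 37)
Lw2 = (183, 281)
w2·Lw2 = 24·183 + 37·281 = 14789; w2·w2 = 24·24 + 37·37 = 1945
λ ≈ 14789/1945 = 7.6036

λ ≈ 7.6036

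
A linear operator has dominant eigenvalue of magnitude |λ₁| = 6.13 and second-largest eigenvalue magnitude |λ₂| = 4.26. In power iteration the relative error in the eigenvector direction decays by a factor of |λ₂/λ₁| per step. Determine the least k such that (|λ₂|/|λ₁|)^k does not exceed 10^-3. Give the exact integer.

19

|λ₂/λ₁| = 4.26/6.13 = 0.69494
Need k ≥ ln(10^-3) / ln(0.69494) = -6.9078 / -0.3639 ≈ 18.981
Smallest integer k satisfying the bound: 19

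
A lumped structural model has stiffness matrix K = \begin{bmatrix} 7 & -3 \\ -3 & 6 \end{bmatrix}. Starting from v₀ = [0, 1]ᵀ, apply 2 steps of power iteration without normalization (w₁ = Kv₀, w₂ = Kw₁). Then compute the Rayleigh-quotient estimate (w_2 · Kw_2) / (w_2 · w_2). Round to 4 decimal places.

λ ≈ 9.3985

w1 = Kv₀ = (-3, 6)
w2 = Kw1 = (-39, 45)
Kw2 = (-408, 387)
w2·Kw2 = (-39)·(-408) + 45·387 = 33327; w2·w2 = (-39)·(-39) + 45·45 = 3546
λ ≈ 33327/3546 = 9.3985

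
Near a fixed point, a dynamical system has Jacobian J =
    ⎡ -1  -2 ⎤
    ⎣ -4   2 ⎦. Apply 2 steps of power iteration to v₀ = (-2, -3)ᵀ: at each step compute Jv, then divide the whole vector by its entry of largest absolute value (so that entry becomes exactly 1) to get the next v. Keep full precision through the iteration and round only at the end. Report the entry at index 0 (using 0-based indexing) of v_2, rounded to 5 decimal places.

0.42857

Jv0 = (8.000000, 2.000000); divide by 8.000000 → v1 = (1.000000, 0.250000)
Jv1 = (-1.500000, -3.500000); divide by -3.500000 → v2 = (0.428571, 1.000000)
Requested entry of v2: -12/-28 = 0.42857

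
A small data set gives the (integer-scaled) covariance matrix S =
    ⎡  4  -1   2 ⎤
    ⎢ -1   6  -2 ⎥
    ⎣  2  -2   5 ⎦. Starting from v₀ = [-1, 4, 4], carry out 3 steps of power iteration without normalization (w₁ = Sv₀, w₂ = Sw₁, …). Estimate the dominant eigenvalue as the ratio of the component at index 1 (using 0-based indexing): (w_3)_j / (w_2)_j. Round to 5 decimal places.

w1 = Sv₀ = (0, 17, 10)
w2 = Sw1 = (3, 82, 16)
w3 = Sw2 = (-38, 457, -78)
Ratio at component: 457 / 82 = 5.57317

5.57317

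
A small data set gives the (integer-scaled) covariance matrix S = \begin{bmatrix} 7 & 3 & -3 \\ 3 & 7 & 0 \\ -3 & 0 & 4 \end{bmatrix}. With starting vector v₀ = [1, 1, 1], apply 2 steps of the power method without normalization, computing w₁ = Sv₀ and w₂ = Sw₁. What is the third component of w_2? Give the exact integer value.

-17

w1 = Sv₀ = (7, 10, 1)
w2 = Sw1 = (76, 91, -17)
The requested component of w2 is -17.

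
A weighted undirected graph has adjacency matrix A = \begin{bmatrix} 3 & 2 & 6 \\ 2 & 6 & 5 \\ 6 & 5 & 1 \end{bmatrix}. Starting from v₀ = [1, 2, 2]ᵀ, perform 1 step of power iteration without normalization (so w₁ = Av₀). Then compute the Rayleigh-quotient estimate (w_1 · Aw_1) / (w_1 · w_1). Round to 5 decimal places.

11.98335

w1 = Av₀ = (3·1 + 2·2 + 6·2; 2·1 + 6·2 + 5·2; 6·1 + 5·2 + 1·2) = (19, 24, 18)
Aw1 = (213, 272, 252)
w1·Aw1 = 19·213 + 24·272 + 18·252 = 15111; w1·w1 = 19·19 + 24·24 + 18·18 = 1261
λ ≈ 15111/1261 = 11.98335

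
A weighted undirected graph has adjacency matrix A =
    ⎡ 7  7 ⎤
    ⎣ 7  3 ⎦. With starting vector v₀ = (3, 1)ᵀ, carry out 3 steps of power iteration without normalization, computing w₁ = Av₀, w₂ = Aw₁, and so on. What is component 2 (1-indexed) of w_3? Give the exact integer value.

w1 = Av₀ = (7·3 + 7·1; 7·3 + 3·1) = (28, 24)
w2 = Aw1 = (7·28 + 7·24; 7·28 + 3·24) = (364, 268)
w3 = Aw2 = (4424, 3352)
The requested component of w3 is 3352.

3352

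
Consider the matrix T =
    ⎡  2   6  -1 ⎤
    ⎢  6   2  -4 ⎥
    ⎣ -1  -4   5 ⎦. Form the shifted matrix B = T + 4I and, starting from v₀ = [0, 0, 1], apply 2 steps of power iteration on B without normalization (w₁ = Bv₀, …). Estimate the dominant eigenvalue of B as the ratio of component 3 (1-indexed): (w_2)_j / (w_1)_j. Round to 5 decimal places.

B = T + 4I has rows (6, 6, -1); (6, 6, -4); (-1, -4, 9)
w1 = Bv₀ = (6·0 + 6·0 + (-1)·1; 6·0 + 6·0 + (-4)·1; (-1)·0 + (-4)·0 + 9·1) = (-1, -4, 9)
w2 = Bw1 = (6·(-1) + 6·(-4) + (-1)·9; 6·(-1) + 6·(-4) + (-4)·9; (-1)·(-1) + (-4)·(-4) + 9·9) = (-39, -66, 98)
Ratio: 98/9 = 10.88889

μ ≈ 10.88889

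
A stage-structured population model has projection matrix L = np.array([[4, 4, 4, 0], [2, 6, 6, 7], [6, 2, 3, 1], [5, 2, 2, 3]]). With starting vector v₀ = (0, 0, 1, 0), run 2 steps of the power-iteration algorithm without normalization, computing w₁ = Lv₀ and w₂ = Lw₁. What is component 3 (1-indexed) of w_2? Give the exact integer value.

47

w1 = Lv₀ = (4·0 + 4·0 + 4·1 + 0·0; 2·0 + 6·0 + 6·1 + 7·0; 6·0 + 2·0 + 3·1 + 1·0; 5·0 + 2·0 + 2·1 + 3·0) = (4, 6, 3, 2)
w2 = Lw1 = (4·4 + 4·6 + 4·3 + 0·2; 2·4 + 6·6 + 6·3 + 7·2; 6·4 + 2·6 + 3·3 + 1·2; 5·4 + 2·6 + 2·3 + 3·2) = (52, 76, 47, 44)
The requested component of w2 is 47.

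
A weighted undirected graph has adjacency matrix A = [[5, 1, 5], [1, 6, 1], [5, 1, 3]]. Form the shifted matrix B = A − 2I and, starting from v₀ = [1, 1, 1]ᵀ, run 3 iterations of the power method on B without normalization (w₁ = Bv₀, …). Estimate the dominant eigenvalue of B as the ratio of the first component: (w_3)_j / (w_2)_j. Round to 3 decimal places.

B = A − 2I has rows (3, 1, 5); (1, 4, 1); (5, 1, 1)
w1 = Bv₀ = (9, 6, 7)
w2 = Bw1 = (68, 40, 58)
w3 = Bw2 = (534, 286, 438)
Ratio: 534/68 = 7.853

μ ≈ 7.853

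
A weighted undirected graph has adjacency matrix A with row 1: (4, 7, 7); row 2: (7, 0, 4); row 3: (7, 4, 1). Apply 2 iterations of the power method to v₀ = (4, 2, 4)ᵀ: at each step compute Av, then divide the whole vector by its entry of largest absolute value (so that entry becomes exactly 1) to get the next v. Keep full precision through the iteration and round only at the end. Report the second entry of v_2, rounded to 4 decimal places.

Av0 = (58.00000, 44.00000, 40.00000); divide by 58.00000 → v1 = (1.00000, 0.75862, 0.68966)
Av1 = (14.13793, 9.75862, 10.72414); divide by 14.13793 → v2 = (1.00000, 0.69024, 0.75854)
Requested entry of v2: 566/820 = 0.6902

0.6902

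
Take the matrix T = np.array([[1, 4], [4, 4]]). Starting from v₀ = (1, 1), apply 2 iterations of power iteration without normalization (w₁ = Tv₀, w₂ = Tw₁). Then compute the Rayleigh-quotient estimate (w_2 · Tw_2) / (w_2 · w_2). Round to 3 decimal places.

λ ≈ 6.771

w1 = Tv₀ = (1·1 + 4·1; 4·1 + 4·1) = (5, 8)
w2 = Tw1 = (1·5 + 4·8; 4·5 + 4·8) = (37, 52)
Tw2 = (245, 356)
w2·Tw2 = 37·245 + 52·356 = 27577; w2·w2 = 37·37 + 52·52 = 4073
λ ≈ 27577/4073 = 6.771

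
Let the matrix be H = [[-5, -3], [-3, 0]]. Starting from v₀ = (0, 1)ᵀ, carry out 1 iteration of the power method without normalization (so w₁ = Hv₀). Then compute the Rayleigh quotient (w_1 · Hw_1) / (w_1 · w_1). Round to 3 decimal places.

w1 = Hv₀ = ((-5)·0 + (-3)·1; (-3)·0 + 0·1) = (-3, 0)
Hw1 = (15, 9)
w1·Hw1 = (-3)·15 + 0·9 = -45; w1·w1 = (-3)·(-3) + 0·0 = 9
λ ≈ -45/9 = -5.000

-5.000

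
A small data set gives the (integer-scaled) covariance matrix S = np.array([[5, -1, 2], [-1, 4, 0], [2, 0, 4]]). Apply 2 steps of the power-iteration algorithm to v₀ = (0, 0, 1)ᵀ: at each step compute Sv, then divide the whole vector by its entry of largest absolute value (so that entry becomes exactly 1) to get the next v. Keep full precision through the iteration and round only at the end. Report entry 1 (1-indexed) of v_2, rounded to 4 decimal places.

Sv0 = (2.00000, 0.00000, 4.00000); divide by 4.00000 → v1 = (0.50000, 0.00000, 1.00000)
Sv1 = (4.50000, -0.50000, 5.00000); divide by 5.00000 → v2 = (0.90000, -0.10000, 1.00000)
Requested entry of v2: 18/20 = 0.9000

0.9000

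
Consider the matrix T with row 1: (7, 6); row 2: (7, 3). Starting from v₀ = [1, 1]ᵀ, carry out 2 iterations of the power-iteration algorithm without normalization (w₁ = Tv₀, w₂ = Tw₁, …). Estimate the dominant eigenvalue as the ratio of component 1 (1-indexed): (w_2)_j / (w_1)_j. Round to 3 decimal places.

w1 = Tv₀ = (7·1 + 6·1; 7·1 + 3·1) = (13, 10)
w2 = Tw1 = (7·13 + 6·10; 7·13 + 3·10) = (151, 121)
Ratio at component: 151 / 13 = 11.615

11.615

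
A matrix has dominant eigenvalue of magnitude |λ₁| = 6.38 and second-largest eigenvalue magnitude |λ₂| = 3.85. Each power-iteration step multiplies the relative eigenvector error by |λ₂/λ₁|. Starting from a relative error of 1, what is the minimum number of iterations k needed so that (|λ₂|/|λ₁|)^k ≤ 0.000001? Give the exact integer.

|λ₂/λ₁| = 3.85/6.38 = 0.60345
Need k ≥ ln(0.000001) / ln(0.60345) = -13.8155 / -0.5051 ≈ 27.352
Smallest integer k satisfying the bound: 28

28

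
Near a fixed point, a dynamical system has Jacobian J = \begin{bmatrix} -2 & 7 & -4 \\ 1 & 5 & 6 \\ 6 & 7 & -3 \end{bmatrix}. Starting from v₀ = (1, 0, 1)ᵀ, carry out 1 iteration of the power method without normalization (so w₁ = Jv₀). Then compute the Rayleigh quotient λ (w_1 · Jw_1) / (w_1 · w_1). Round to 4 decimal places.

w1 = Jv₀ = ((-2)·1 + 7·0 + (-4)·1; 1·1 + 5·0 + 6·1; 6·1 + 7·0 + (-3)·1) = (-6, 7, 3)
Jw1 = (49, 47, 4)
w1·Jw1 = (-6)·49 + 7·47 + 3·4 = 47; w1·w1 = (-6)·(-6) + 7·7 + 3·3 = 94
λ ≈ 47/94 = 0.5000

0.5000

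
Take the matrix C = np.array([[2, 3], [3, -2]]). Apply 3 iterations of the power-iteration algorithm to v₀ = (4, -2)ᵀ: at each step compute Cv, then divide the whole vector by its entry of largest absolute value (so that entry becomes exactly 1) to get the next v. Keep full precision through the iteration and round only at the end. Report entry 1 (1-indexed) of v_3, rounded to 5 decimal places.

0.12500

Cv0 = (2.000000, 16.000000); divide by 16.000000 → v1 = (0.125000, 1.000000)
Cv1 = (3.250000, -1.625000); divide by 3.250000 → v2 = (1.000000, -0.500000)
Cv2 = (0.500000, 4.000000); divide by 4.000000 → v3 = (0.125000, 1.000000)
Requested entry of v3: 26/208 = 0.12500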